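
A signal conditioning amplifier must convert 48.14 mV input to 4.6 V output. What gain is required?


Gain = Vout / Vin (converting to same units).
G = 4.6 V / 48.14 mV
G = 4600.0 mV / 48.14 mV
G = 95.55

95.55


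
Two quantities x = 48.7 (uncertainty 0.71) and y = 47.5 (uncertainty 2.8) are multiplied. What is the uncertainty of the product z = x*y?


For a product z = x*y, the relative uncertainty is:
uz/z = sqrt((ux/x)^2 + (uy/y)^2)
Relative uncertainties: ux/x = 0.71/48.7 = 0.014579
uy/y = 2.8/47.5 = 0.058947
z = 48.7 * 47.5 = 2313.2
uz = 2313.2 * sqrt(0.014579^2 + 0.058947^2) = 140.469

140.469


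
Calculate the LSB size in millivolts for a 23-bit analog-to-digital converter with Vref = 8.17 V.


The resolution (LSB) of an ADC is Vref / 2^n.
LSB = 8.17 / 2^23
LSB = 8.17 / 8388608
LSB = 9.7e-07 V = 0.00097394 mV

0.00097394 mV


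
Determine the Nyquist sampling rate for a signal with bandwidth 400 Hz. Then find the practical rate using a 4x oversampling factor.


By Nyquist theorem, fs_min = 2 * fmax.
fs_min = 2 * 400 = 800 Hz
Practical rate = 4 * fs_min = 4 * 800 = 3200 Hz

fs_min = 800 Hz, fs_practical = 3200 Hz


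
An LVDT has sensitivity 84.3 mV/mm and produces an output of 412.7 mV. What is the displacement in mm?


Displacement = Vout / sensitivity.
d = 412.7 / 84.3
d = 4.896 mm

4.896 mm


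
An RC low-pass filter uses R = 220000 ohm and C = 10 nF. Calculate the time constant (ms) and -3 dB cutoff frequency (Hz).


Time constant: tau = R * C.
tau = 220000 * 1.00e-08 = 0.0022 s
tau = 2.2 ms
Cutoff frequency: fc = 1 / (2*pi*R*C).
fc = 1 / (2*pi*0.0022) = 72.34 Hz

tau = 2.2 ms, fc = 72.34 Hz


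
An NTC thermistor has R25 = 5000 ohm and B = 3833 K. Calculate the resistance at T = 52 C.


NTC thermistor equation: Rt = R25 * exp(B * (1/T - 1/T25)).
T in Kelvin: 325.15 K, T25 = 298.15 K
1/T - 1/T25 = 1/325.15 - 1/298.15 = -0.00027851
B * (1/T - 1/T25) = 3833 * -0.00027851 = -1.0675
Rt = 5000 * exp(-1.0675) = 1719.3 ohm

1719.3 ohm


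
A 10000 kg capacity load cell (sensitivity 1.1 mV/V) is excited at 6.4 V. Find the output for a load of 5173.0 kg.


Vout = rated_output * Vex * (load / capacity).
Vout = 1.1 * 6.4 * (5173.0 / 10000)
Vout = 1.1 * 6.4 * 0.5173
Vout = 3.642 mV

3.642 mV


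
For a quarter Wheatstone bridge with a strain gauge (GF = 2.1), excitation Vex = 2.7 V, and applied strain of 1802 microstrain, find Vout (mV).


Quarter bridge output: Vout = (GF * epsilon * Vex) / 4.
Vout = (2.1 * 1802e-6 * 2.7) / 4
Vout = 0.01021734 / 4 V
Vout = 0.00255434 V = 2.5543 mV

2.5543 mV


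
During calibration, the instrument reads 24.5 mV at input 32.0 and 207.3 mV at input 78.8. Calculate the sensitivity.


Sensitivity = (y2 - y1) / (x2 - x1).
S = (207.3 - 24.5) / (78.8 - 32.0)
S = 182.8 / 46.8
S = 3.906 mV/unit

3.906 mV/unit


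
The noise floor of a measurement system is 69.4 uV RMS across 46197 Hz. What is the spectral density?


Noise spectral density = Vrms / sqrt(BW).
NSD = 69.4 / sqrt(46197)
NSD = 69.4 / 214.9349
NSD = 0.3229 uV/sqrt(Hz)

0.3229 uV/sqrt(Hz)


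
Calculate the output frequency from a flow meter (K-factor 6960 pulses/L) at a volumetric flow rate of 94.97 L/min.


Frequency = K * Q / 60 (converting L/min to L/s).
f = 6960 * 94.97 / 60
f = 660991.2 / 60
f = 11016.52 Hz

11016.52 Hz


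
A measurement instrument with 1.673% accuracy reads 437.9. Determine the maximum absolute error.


Absolute error = (accuracy% / 100) * reading.
Error = (1.673 / 100) * 437.9
Error = 0.01673 * 437.9
Error = 7.3261

7.3261


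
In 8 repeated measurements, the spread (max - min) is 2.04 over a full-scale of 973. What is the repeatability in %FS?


Repeatability = (spread / full scale) * 100%.
R = (2.04 / 973) * 100
R = 0.21 %FS

0.21 %FS


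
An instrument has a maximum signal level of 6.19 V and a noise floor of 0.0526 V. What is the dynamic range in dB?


Dynamic range = 20 * log10(Vmax / Vnoise).
DR = 20 * log10(6.19 / 0.0526)
DR = 20 * log10(117.68)
DR = 41.41 dB

41.41 dB


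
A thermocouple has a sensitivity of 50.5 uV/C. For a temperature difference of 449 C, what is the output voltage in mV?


The thermocouple output V = sensitivity * dT.
V = 50.5 uV/C * 449 C
V = 22674.5 uV
V = 22.674 mV

22.674 mV


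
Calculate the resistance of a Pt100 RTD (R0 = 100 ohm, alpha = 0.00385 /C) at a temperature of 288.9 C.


The RTD equation: Rt = R0 * (1 + alpha * T).
Rt = 100 * (1 + 0.00385 * 288.9)
Rt = 100 * (1 + 1.112265)
Rt = 100 * 2.112265
Rt = 211.226 ohm

211.226 ohm


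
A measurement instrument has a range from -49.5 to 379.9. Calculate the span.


Span = upper range - lower range.
Span = 379.9 - (-49.5)
Span = 429.4

429.4


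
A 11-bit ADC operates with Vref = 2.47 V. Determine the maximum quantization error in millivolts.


The maximum quantization error is +/- LSB/2.
LSB = Vref / 2^n = 2.47 / 2048 = 0.00120605 V
Max error = LSB / 2 = 0.00120605 / 2 = 0.00060303 V
Max error = 0.603 mV

0.603 mV


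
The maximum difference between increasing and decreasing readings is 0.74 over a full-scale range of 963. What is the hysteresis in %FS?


Hysteresis = (max difference / full scale) * 100%.
H = (0.74 / 963) * 100
H = 0.077 %FS

0.077 %FS


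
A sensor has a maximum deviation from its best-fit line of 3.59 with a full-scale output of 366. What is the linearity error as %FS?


Linearity error = (max deviation / full scale) * 100%.
Linearity = (3.59 / 366) * 100
Linearity = 0.981 %FS

0.981 %FS


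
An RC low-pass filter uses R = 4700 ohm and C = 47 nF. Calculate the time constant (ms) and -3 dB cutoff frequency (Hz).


Time constant: tau = R * C.
tau = 4700 * 4.70e-08 = 0.0002209 s
tau = 0.2209 ms
Cutoff frequency: fc = 1 / (2*pi*R*C).
fc = 1 / (2*pi*0.0002209) = 720.48 Hz

tau = 0.2209 ms, fc = 720.48 Hz


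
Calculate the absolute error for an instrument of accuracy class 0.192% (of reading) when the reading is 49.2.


Absolute error = (accuracy% / 100) * reading.
Error = (0.192 / 100) * 49.2
Error = 0.00192 * 49.2
Error = 0.0945

0.0945


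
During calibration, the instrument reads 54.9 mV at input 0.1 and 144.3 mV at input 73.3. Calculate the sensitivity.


Sensitivity = (y2 - y1) / (x2 - x1).
S = (144.3 - 54.9) / (73.3 - 0.1)
S = 89.4 / 73.2
S = 1.2213 mV/unit

1.2213 mV/unit


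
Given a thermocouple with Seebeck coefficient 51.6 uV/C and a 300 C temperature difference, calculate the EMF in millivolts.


The thermocouple output V = sensitivity * dT.
V = 51.6 uV/C * 300 C
V = 15480.0 uV
V = 15.48 mV

15.48 mV


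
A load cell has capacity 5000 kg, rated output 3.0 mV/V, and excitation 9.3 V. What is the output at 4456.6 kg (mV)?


Vout = rated_output * Vex * (load / capacity).
Vout = 3.0 * 9.3 * (4456.6 / 5000)
Vout = 3.0 * 9.3 * 0.89132
Vout = 24.868 mV

24.868 mV


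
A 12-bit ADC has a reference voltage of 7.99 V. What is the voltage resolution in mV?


The resolution (LSB) of an ADC is Vref / 2^n.
LSB = 7.99 / 2^12
LSB = 7.99 / 4096
LSB = 0.00195068 V = 1.95068359 mV

1.95068359 mV


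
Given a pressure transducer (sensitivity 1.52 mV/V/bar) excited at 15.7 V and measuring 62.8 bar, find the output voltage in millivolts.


Output = sensitivity * Vex * P.
Vout = 1.52 * 15.7 * 62.8
Vout = 23.864 * 62.8
Vout = 1498.66 mV

1498.66 mV


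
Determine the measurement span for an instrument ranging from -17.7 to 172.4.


Span = upper range - lower range.
Span = 172.4 - (-17.7)
Span = 190.1

190.1


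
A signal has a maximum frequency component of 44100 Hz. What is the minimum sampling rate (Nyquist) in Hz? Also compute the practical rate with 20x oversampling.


By Nyquist theorem, fs_min = 2 * fmax.
fs_min = 2 * 44100 = 88200 Hz
Practical rate = 20 * fs_min = 20 * 88200 = 1764000 Hz

fs_min = 88200 Hz, fs_practical = 1764000 Hz


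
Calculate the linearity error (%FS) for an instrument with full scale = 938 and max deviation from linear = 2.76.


Linearity error = (max deviation / full scale) * 100%.
Linearity = (2.76 / 938) * 100
Linearity = 0.294 %FS

0.294 %FS


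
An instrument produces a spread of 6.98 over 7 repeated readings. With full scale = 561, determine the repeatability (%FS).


Repeatability = (spread / full scale) * 100%.
R = (6.98 / 561) * 100
R = 1.244 %FS

1.244 %FS


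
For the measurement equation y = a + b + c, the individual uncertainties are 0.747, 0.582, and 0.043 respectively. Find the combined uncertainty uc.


For a sum of independent quantities, uc = sqrt(u1^2 + u2^2 + u3^2).
uc = sqrt(0.747^2 + 0.582^2 + 0.043^2)
uc = sqrt(0.558009 + 0.338724 + 0.001849)
uc = 0.9479

0.9479


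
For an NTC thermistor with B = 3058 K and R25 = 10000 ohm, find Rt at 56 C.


NTC thermistor equation: Rt = R25 * exp(B * (1/T - 1/T25)).
T in Kelvin: 329.15 K, T25 = 298.15 K
1/T - 1/T25 = 1/329.15 - 1/298.15 = -0.00031589
B * (1/T - 1/T25) = 3058 * -0.00031589 = -0.966
Rt = 10000 * exp(-0.966) = 3806.1 ohm

3806.1 ohm


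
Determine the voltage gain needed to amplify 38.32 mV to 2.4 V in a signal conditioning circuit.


Gain = Vout / Vin (converting to same units).
G = 2.4 V / 38.32 mV
G = 2400.0 mV / 38.32 mV
G = 62.63

62.63


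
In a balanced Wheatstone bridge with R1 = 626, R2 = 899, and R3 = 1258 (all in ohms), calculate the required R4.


At balance: R1*R4 = R2*R3, so R4 = R2*R3/R1.
R4 = 899 * 1258 / 626
R4 = 1130942 / 626
R4 = 1806.62 ohm

1806.62 ohm


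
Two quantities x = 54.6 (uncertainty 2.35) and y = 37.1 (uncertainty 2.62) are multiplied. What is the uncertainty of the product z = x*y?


For a product z = x*y, the relative uncertainty is:
uz/z = sqrt((ux/x)^2 + (uy/y)^2)
Relative uncertainties: ux/x = 2.35/54.6 = 0.04304
uy/y = 2.62/37.1 = 0.07062
z = 54.6 * 37.1 = 2025.7
uz = 2025.7 * sqrt(0.04304^2 + 0.07062^2) = 167.526

167.526


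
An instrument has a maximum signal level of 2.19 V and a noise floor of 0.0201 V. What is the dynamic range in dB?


Dynamic range = 20 * log10(Vmax / Vnoise).
DR = 20 * log10(2.19 / 0.0201)
DR = 20 * log10(108.96)
DR = 40.74 dB

40.74 dB


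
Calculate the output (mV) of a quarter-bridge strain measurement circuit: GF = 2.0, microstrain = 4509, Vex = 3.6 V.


Quarter bridge output: Vout = (GF * epsilon * Vex) / 4.
Vout = (2.0 * 4509e-6 * 3.6) / 4
Vout = 0.0324648 / 4 V
Vout = 0.0081162 V = 8.1162 mV

8.1162 mV


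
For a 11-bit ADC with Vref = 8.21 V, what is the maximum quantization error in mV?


The maximum quantization error is +/- LSB/2.
LSB = Vref / 2^n = 8.21 / 2048 = 0.00400879 V
Max error = LSB / 2 = 0.00400879 / 2 = 0.00200439 V
Max error = 2.0044 mV

2.0044 mV


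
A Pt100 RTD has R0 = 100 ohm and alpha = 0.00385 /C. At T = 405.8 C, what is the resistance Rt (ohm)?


The RTD equation: Rt = R0 * (1 + alpha * T).
Rt = 100 * (1 + 0.00385 * 405.8)
Rt = 100 * (1 + 1.56233)
Rt = 100 * 2.56233
Rt = 256.233 ohm

256.233 ohm


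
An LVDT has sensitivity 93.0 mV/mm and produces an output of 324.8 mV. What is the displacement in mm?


Displacement = Vout / sensitivity.
d = 324.8 / 93.0
d = 3.492 mm

3.492 mm


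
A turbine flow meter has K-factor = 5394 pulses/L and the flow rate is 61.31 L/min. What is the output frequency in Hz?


Frequency = K * Q / 60 (converting L/min to L/s).
f = 5394 * 61.31 / 60
f = 330706.14 / 60
f = 5511.77 Hz

5511.77 Hz


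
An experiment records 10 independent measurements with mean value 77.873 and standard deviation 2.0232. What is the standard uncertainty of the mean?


The standard uncertainty for Type A evaluation is u = s / sqrt(n).
u = 2.0232 / sqrt(10)
u = 2.0232 / 3.1623
u = 0.6398

0.6398


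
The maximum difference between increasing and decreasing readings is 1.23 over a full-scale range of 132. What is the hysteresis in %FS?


Hysteresis = (max difference / full scale) * 100%.
H = (1.23 / 132) * 100
H = 0.932 %FS

0.932 %FS


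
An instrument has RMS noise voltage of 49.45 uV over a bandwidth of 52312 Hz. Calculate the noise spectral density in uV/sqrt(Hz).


Noise spectral density = Vrms / sqrt(BW).
NSD = 49.45 / sqrt(52312)
NSD = 49.45 / 228.7182
NSD = 0.2162 uV/sqrt(Hz)

0.2162 uV/sqrt(Hz)


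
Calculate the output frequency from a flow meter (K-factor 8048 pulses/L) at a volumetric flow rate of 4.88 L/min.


Frequency = K * Q / 60 (converting L/min to L/s).
f = 8048 * 4.88 / 60
f = 39274.24 / 60
f = 654.57 Hz

654.57 Hz


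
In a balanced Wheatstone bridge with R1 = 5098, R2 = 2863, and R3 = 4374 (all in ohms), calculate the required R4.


At balance: R1*R4 = R2*R3, so R4 = R2*R3/R1.
R4 = 2863 * 4374 / 5098
R4 = 12522762 / 5098
R4 = 2456.41 ohm

2456.41 ohm


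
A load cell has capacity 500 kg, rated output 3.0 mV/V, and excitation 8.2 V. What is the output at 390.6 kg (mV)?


Vout = rated_output * Vex * (load / capacity).
Vout = 3.0 * 8.2 * (390.6 / 500)
Vout = 3.0 * 8.2 * 0.7812
Vout = 19.218 mV

19.218 mV


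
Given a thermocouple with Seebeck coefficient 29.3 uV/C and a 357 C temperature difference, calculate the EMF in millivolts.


The thermocouple output V = sensitivity * dT.
V = 29.3 uV/C * 357 C
V = 10460.1 uV
V = 10.46 mV

10.46 mV


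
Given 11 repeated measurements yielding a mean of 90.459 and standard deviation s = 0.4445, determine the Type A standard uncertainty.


The standard uncertainty for Type A evaluation is u = s / sqrt(n).
u = 0.4445 / sqrt(11)
u = 0.4445 / 3.3166
u = 0.134

0.134


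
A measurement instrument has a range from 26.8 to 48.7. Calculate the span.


Span = upper range - lower range.
Span = 48.7 - (26.8)
Span = 21.9

21.9


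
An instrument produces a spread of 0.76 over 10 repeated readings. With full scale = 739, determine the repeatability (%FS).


Repeatability = (spread / full scale) * 100%.
R = (0.76 / 739) * 100
R = 0.103 %FS

0.103 %FS


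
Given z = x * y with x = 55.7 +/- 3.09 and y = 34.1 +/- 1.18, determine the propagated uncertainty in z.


For a product z = x*y, the relative uncertainty is:
uz/z = sqrt((ux/x)^2 + (uy/y)^2)
Relative uncertainties: ux/x = 3.09/55.7 = 0.055476
uy/y = 1.18/34.1 = 0.034604
z = 55.7 * 34.1 = 1899.4
uz = 1899.4 * sqrt(0.055476^2 + 0.034604^2) = 124.187

124.187


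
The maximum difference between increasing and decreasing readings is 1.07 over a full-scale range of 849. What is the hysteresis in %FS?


Hysteresis = (max difference / full scale) * 100%.
H = (1.07 / 849) * 100
H = 0.126 %FS

0.126 %FS


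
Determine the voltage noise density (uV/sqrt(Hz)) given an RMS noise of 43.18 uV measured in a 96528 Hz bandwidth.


Noise spectral density = Vrms / sqrt(BW).
NSD = 43.18 / sqrt(96528)
NSD = 43.18 / 310.6896
NSD = 0.139 uV/sqrt(Hz)

0.139 uV/sqrt(Hz)


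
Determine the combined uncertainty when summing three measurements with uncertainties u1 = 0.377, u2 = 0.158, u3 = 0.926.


For a sum of independent quantities, uc = sqrt(u1^2 + u2^2 + u3^2).
uc = sqrt(0.377^2 + 0.158^2 + 0.926^2)
uc = sqrt(0.142129 + 0.024964 + 0.857476)
uc = 1.0122

1.0122


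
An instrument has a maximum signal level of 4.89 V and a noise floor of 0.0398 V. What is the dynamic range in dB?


Dynamic range = 20 * log10(Vmax / Vnoise).
DR = 20 * log10(4.89 / 0.0398)
DR = 20 * log10(122.86)
DR = 41.79 dB

41.79 dB


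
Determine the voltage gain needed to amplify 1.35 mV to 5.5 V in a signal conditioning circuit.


Gain = Vout / Vin (converting to same units).
G = 5.5 V / 1.35 mV
G = 5500.0 mV / 1.35 mV
G = 4074.07

4074.07


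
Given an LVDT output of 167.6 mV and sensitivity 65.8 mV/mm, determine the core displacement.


Displacement = Vout / sensitivity.
d = 167.6 / 65.8
d = 2.547 mm

2.547 mm


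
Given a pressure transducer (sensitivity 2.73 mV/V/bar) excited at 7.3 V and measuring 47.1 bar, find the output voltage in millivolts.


Output = sensitivity * Vex * P.
Vout = 2.73 * 7.3 * 47.1
Vout = 19.929 * 47.1
Vout = 938.66 mV

938.66 mV


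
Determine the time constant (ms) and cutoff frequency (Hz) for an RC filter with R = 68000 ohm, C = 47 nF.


Time constant: tau = R * C.
tau = 68000 * 4.70e-08 = 0.003196 s
tau = 3.196 ms
Cutoff frequency: fc = 1 / (2*pi*R*C).
fc = 1 / (2*pi*0.003196) = 49.8 Hz

tau = 3.196 ms, fc = 49.8 Hz


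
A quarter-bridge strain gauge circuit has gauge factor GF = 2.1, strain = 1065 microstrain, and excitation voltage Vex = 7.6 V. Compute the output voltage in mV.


Quarter bridge output: Vout = (GF * epsilon * Vex) / 4.
Vout = (2.1 * 1065e-6 * 7.6) / 4
Vout = 0.0169974 / 4 V
Vout = 0.00424935 V = 4.2493 mV

4.2493 mV


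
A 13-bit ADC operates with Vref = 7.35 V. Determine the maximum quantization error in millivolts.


The maximum quantization error is +/- LSB/2.
LSB = Vref / 2^n = 7.35 / 8192 = 0.00089722 V
Max error = LSB / 2 = 0.00089722 / 2 = 0.00044861 V
Max error = 0.4486 mV

0.4486 mV


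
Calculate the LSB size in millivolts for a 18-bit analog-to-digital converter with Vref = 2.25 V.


The resolution (LSB) of an ADC is Vref / 2^n.
LSB = 2.25 / 2^18
LSB = 2.25 / 262144
LSB = 8.58e-06 V = 0.00858307 mV

0.00858307 mV


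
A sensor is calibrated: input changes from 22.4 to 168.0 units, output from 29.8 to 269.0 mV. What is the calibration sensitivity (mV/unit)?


Sensitivity = (y2 - y1) / (x2 - x1).
S = (269.0 - 29.8) / (168.0 - 22.4)
S = 239.2 / 145.6
S = 1.6429 mV/unit

1.6429 mV/unit


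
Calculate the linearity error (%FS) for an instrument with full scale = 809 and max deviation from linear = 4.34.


Linearity error = (max deviation / full scale) * 100%.
Linearity = (4.34 / 809) * 100
Linearity = 0.536 %FS

0.536 %FS


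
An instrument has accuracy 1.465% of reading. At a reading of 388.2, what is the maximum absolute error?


Absolute error = (accuracy% / 100) * reading.
Error = (1.465 / 100) * 388.2
Error = 0.01465 * 388.2
Error = 5.6871

5.6871


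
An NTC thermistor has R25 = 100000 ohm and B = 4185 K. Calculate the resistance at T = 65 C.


NTC thermistor equation: Rt = R25 * exp(B * (1/T - 1/T25)).
T in Kelvin: 338.15 K, T25 = 298.15 K
1/T - 1/T25 = 1/338.15 - 1/298.15 = -0.00039675
B * (1/T - 1/T25) = 4185 * -0.00039675 = -1.6604
Rt = 100000 * exp(-1.6604) = 19006.4 ohm

19006.4 ohm


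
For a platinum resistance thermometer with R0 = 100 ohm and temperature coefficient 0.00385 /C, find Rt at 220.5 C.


The RTD equation: Rt = R0 * (1 + alpha * T).
Rt = 100 * (1 + 0.00385 * 220.5)
Rt = 100 * (1 + 0.848925)
Rt = 100 * 1.848925
Rt = 184.892 ohm

184.892 ohm


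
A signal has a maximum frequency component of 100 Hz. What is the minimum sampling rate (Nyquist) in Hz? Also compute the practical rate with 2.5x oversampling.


By Nyquist theorem, fs_min = 2 * fmax.
fs_min = 2 * 100 = 200 Hz
Practical rate = 2.5 * fs_min = 2.5 * 200 = 500 Hz

fs_min = 200 Hz, fs_practical = 500 Hz


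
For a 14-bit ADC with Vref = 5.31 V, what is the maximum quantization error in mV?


The maximum quantization error is +/- LSB/2.
LSB = Vref / 2^n = 5.31 / 16384 = 0.0003241 V
Max error = LSB / 2 = 0.0003241 / 2 = 0.00016205 V
Max error = 0.162 mV

0.162 mV


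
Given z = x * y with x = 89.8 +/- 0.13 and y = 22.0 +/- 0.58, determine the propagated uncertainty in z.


For a product z = x*y, the relative uncertainty is:
uz/z = sqrt((ux/x)^2 + (uy/y)^2)
Relative uncertainties: ux/x = 0.13/89.8 = 0.001448
uy/y = 0.58/22.0 = 0.026364
z = 89.8 * 22.0 = 1975.6
uz = 1975.6 * sqrt(0.001448^2 + 0.026364^2) = 52.162

52.162


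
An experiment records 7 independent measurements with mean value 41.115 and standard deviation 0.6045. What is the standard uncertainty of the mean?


The standard uncertainty for Type A evaluation is u = s / sqrt(n).
u = 0.6045 / sqrt(7)
u = 0.6045 / 2.6458
u = 0.2285

0.2285


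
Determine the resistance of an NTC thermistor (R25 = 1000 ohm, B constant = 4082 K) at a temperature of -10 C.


NTC thermistor equation: Rt = R25 * exp(B * (1/T - 1/T25)).
T in Kelvin: 263.15 K, T25 = 298.15 K
1/T - 1/T25 = 1/263.15 - 1/298.15 = 0.0004461
B * (1/T - 1/T25) = 4082 * 0.0004461 = 1.821
Rt = 1000 * exp(1.821) = 6177.8 ohm

6177.8 ohm


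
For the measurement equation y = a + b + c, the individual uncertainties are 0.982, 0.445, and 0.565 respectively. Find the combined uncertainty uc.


For a sum of independent quantities, uc = sqrt(u1^2 + u2^2 + u3^2).
uc = sqrt(0.982^2 + 0.445^2 + 0.565^2)
uc = sqrt(0.964324 + 0.198025 + 0.319225)
uc = 1.2172

1.2172


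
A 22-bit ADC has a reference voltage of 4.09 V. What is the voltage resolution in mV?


The resolution (LSB) of an ADC is Vref / 2^n.
LSB = 4.09 / 2^22
LSB = 4.09 / 4194304
LSB = 9.8e-07 V = 0.00097513 mV

0.00097513 mV


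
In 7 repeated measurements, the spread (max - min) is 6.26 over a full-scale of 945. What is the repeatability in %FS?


Repeatability = (spread / full scale) * 100%.
R = (6.26 / 945) * 100
R = 0.662 %FS

0.662 %FS


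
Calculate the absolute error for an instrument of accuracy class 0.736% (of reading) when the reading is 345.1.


Absolute error = (accuracy% / 100) * reading.
Error = (0.736 / 100) * 345.1
Error = 0.00736 * 345.1
Error = 2.5399

2.5399


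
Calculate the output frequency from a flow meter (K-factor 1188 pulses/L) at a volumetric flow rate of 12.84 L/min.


Frequency = K * Q / 60 (converting L/min to L/s).
f = 1188 * 12.84 / 60
f = 15253.92 / 60
f = 254.23 Hz

254.23 Hz


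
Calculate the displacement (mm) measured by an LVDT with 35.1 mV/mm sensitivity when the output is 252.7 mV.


Displacement = Vout / sensitivity.
d = 252.7 / 35.1
d = 7.199 mm

7.199 mm


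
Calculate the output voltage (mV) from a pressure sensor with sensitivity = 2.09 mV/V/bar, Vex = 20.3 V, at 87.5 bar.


Output = sensitivity * Vex * P.
Vout = 2.09 * 20.3 * 87.5
Vout = 42.427 * 87.5
Vout = 3712.36 mV

3712.36 mV


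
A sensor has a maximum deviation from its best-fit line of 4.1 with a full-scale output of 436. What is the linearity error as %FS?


Linearity error = (max deviation / full scale) * 100%.
Linearity = (4.1 / 436) * 100
Linearity = 0.94 %FS

0.94 %FS


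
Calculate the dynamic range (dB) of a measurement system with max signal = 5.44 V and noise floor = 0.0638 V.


Dynamic range = 20 * log10(Vmax / Vnoise).
DR = 20 * log10(5.44 / 0.0638)
DR = 20 * log10(85.27)
DR = 38.62 dB

38.62 dB


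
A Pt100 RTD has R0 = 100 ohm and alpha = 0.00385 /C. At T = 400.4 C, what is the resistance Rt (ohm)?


The RTD equation: Rt = R0 * (1 + alpha * T).
Rt = 100 * (1 + 0.00385 * 400.4)
Rt = 100 * (1 + 1.54154)
Rt = 100 * 2.54154
Rt = 254.154 ohm

254.154 ohm


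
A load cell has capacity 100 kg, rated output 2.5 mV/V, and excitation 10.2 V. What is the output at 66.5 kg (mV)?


Vout = rated_output * Vex * (load / capacity).
Vout = 2.5 * 10.2 * (66.5 / 100)
Vout = 2.5 * 10.2 * 0.665
Vout = 16.957 mV

16.957 mV


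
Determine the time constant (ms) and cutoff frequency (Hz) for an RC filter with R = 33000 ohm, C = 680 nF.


Time constant: tau = R * C.
tau = 33000 * 6.80e-07 = 0.02244 s
tau = 22.44 ms
Cutoff frequency: fc = 1 / (2*pi*R*C).
fc = 1 / (2*pi*0.02244) = 7.09 Hz

tau = 22.44 ms, fc = 7.09 Hz


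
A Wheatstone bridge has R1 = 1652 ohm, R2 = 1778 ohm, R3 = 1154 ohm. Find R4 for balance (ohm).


At balance: R1*R4 = R2*R3, so R4 = R2*R3/R1.
R4 = 1778 * 1154 / 1652
R4 = 2051812 / 1652
R4 = 1242.02 ohm

1242.02 ohm


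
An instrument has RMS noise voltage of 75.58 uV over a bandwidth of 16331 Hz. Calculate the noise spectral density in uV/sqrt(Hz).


Noise spectral density = Vrms / sqrt(BW).
NSD = 75.58 / sqrt(16331)
NSD = 75.58 / 127.7928
NSD = 0.5914 uV/sqrt(Hz)

0.5914 uV/sqrt(Hz)


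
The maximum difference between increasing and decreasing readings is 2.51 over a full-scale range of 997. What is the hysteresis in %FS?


Hysteresis = (max difference / full scale) * 100%.
H = (2.51 / 997) * 100
H = 0.252 %FS

0.252 %FS


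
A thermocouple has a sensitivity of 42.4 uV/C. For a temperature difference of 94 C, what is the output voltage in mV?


The thermocouple output V = sensitivity * dT.
V = 42.4 uV/C * 94 C
V = 3985.6 uV
V = 3.986 mV

3.986 mV


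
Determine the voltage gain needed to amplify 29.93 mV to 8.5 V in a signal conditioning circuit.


Gain = Vout / Vin (converting to same units).
G = 8.5 V / 29.93 mV
G = 8500.0 mV / 29.93 mV
G = 284.0

284.0


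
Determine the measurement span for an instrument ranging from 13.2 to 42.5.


Span = upper range - lower range.
Span = 42.5 - (13.2)
Span = 29.3

29.3


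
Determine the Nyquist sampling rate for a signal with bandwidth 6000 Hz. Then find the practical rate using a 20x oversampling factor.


By Nyquist theorem, fs_min = 2 * fmax.
fs_min = 2 * 6000 = 12000 Hz
Practical rate = 20 * fs_min = 20 * 12000 = 240000 Hz

fs_min = 12000 Hz, fs_practical = 240000 Hz


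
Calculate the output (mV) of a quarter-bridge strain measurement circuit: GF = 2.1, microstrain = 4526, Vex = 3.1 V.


Quarter bridge output: Vout = (GF * epsilon * Vex) / 4.
Vout = (2.1 * 4526e-6 * 3.1) / 4
Vout = 0.02946426 / 4 V
Vout = 0.00736607 V = 7.3661 mV

7.3661 mV


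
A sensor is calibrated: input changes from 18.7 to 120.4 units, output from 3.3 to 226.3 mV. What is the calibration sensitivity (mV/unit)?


Sensitivity = (y2 - y1) / (x2 - x1).
S = (226.3 - 3.3) / (120.4 - 18.7)
S = 223.0 / 101.7
S = 2.1927 mV/unit

2.1927 mV/unit


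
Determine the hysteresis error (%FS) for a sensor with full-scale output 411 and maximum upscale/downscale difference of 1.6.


Hysteresis = (max difference / full scale) * 100%.
H = (1.6 / 411) * 100
H = 0.389 %FS

0.389 %FS


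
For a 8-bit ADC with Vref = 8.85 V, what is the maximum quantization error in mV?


The maximum quantization error is +/- LSB/2.
LSB = Vref / 2^n = 8.85 / 256 = 0.03457031 V
Max error = LSB / 2 = 0.03457031 / 2 = 0.01728516 V
Max error = 17.2852 mV

17.2852 mV


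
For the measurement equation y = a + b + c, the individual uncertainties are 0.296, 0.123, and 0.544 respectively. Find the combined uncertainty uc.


For a sum of independent quantities, uc = sqrt(u1^2 + u2^2 + u3^2).
uc = sqrt(0.296^2 + 0.123^2 + 0.544^2)
uc = sqrt(0.087616 + 0.015129 + 0.295936)
uc = 0.6314

0.6314


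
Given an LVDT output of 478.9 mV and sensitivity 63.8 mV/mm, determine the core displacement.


Displacement = Vout / sensitivity.
d = 478.9 / 63.8
d = 7.506 mm

7.506 mm


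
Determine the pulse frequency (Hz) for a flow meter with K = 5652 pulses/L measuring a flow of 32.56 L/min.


Frequency = K * Q / 60 (converting L/min to L/s).
f = 5652 * 32.56 / 60
f = 184029.12 / 60
f = 3067.15 Hz

3067.15 Hz


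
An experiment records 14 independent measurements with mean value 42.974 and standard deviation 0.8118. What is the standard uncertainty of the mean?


The standard uncertainty for Type A evaluation is u = s / sqrt(n).
u = 0.8118 / sqrt(14)
u = 0.8118 / 3.7417
u = 0.217

0.217


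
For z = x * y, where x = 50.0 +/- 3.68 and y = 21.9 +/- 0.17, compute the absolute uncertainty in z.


For a product z = x*y, the relative uncertainty is:
uz/z = sqrt((ux/x)^2 + (uy/y)^2)
Relative uncertainties: ux/x = 3.68/50.0 = 0.0736
uy/y = 0.17/21.9 = 0.007763
z = 50.0 * 21.9 = 1095.0
uz = 1095.0 * sqrt(0.0736^2 + 0.007763^2) = 81.039

81.039


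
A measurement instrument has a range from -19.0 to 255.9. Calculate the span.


Span = upper range - lower range.
Span = 255.9 - (-19.0)
Span = 274.9

274.9


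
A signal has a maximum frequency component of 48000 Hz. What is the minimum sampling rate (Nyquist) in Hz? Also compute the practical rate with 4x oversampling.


By Nyquist theorem, fs_min = 2 * fmax.
fs_min = 2 * 48000 = 96000 Hz
Practical rate = 4 * fs_min = 4 * 96000 = 384000 Hz

fs_min = 96000 Hz, fs_practical = 384000 Hz


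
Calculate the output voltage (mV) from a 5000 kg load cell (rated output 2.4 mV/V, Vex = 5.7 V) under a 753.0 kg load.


Vout = rated_output * Vex * (load / capacity).
Vout = 2.4 * 5.7 * (753.0 / 5000)
Vout = 2.4 * 5.7 * 0.1506
Vout = 2.06 mV

2.06 mV


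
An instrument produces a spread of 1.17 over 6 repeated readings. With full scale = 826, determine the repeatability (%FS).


Repeatability = (spread / full scale) * 100%.
R = (1.17 / 826) * 100
R = 0.142 %FS

0.142 %FS


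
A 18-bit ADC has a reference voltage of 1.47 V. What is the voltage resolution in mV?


The resolution (LSB) of an ADC is Vref / 2^n.
LSB = 1.47 / 2^18
LSB = 1.47 / 262144
LSB = 5.61e-06 V = 0.0056076 mV

0.0056076 mV


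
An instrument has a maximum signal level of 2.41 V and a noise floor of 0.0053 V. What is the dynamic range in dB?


Dynamic range = 20 * log10(Vmax / Vnoise).
DR = 20 * log10(2.41 / 0.0053)
DR = 20 * log10(454.72)
DR = 53.15 dB

53.15 dB


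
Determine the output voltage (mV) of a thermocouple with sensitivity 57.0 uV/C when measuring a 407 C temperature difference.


The thermocouple output V = sensitivity * dT.
V = 57.0 uV/C * 407 C
V = 23199.0 uV
V = 23.199 mV

23.199 mV


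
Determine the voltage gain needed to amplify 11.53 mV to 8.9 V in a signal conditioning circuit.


Gain = Vout / Vin (converting to same units).
G = 8.9 V / 11.53 mV
G = 8900.0 mV / 11.53 mV
G = 771.9

771.9


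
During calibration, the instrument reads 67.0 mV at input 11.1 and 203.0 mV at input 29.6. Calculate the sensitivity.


Sensitivity = (y2 - y1) / (x2 - x1).
S = (203.0 - 67.0) / (29.6 - 11.1)
S = 136.0 / 18.5
S = 7.3514 mV/unit

7.3514 mV/unit


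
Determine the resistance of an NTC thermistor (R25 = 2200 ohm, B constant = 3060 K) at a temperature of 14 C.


NTC thermistor equation: Rt = R25 * exp(B * (1/T - 1/T25)).
T in Kelvin: 287.15 K, T25 = 298.15 K
1/T - 1/T25 = 1/287.15 - 1/298.15 = 0.00012848
B * (1/T - 1/T25) = 3060 * 0.00012848 = 0.3932
Rt = 2200 * exp(0.3932) = 3259.6 ohm

3259.6 ohm


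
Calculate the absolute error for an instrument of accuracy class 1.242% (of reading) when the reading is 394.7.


Absolute error = (accuracy% / 100) * reading.
Error = (1.242 / 100) * 394.7
Error = 0.01242 * 394.7
Error = 4.9022

4.9022


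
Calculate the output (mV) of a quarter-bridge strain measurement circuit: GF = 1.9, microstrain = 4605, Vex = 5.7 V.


Quarter bridge output: Vout = (GF * epsilon * Vex) / 4.
Vout = (1.9 * 4605e-6 * 5.7) / 4
Vout = 0.04987215 / 4 V
Vout = 0.01246804 V = 12.468 mV

12.468 mV


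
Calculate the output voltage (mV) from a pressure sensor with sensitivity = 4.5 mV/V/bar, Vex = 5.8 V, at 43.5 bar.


Output = sensitivity * Vex * P.
Vout = 4.5 * 5.8 * 43.5
Vout = 26.1 * 43.5
Vout = 1135.35 mV

1135.35 mV


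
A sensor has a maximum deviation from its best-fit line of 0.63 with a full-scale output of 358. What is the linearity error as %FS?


Linearity error = (max deviation / full scale) * 100%.
Linearity = (0.63 / 358) * 100
Linearity = 0.176 %FS

0.176 %FS


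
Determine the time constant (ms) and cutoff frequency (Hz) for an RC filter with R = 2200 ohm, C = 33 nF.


Time constant: tau = R * C.
tau = 2200 * 3.30e-08 = 7.26e-05 s
tau = 0.0726 ms
Cutoff frequency: fc = 1 / (2*pi*R*C).
fc = 1 / (2*pi*7.26e-05) = 2192.22 Hz

tau = 0.0726 ms, fc = 2192.22 Hz


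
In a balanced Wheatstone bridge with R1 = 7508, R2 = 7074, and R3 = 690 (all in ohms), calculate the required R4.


At balance: R1*R4 = R2*R3, so R4 = R2*R3/R1.
R4 = 7074 * 690 / 7508
R4 = 4881060 / 7508
R4 = 650.11 ohm

650.11 ohm


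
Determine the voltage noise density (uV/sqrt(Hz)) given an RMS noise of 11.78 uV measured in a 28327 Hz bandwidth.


Noise spectral density = Vrms / sqrt(BW).
NSD = 11.78 / sqrt(28327)
NSD = 11.78 / 168.3063
NSD = 0.07 uV/sqrt(Hz)

0.07 uV/sqrt(Hz)


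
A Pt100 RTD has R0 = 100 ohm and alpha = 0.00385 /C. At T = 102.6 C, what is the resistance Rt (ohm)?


The RTD equation: Rt = R0 * (1 + alpha * T).
Rt = 100 * (1 + 0.00385 * 102.6)
Rt = 100 * (1 + 0.39501)
Rt = 100 * 1.39501
Rt = 139.501 ohm

139.501 ohm


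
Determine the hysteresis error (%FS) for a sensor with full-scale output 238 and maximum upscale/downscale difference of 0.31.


Hysteresis = (max difference / full scale) * 100%.
H = (0.31 / 238) * 100
H = 0.13 %FS

0.13 %FS


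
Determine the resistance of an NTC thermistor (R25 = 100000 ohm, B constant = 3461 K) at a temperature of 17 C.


NTC thermistor equation: Rt = R25 * exp(B * (1/T - 1/T25)).
T in Kelvin: 290.15 K, T25 = 298.15 K
1/T - 1/T25 = 1/290.15 - 1/298.15 = 9.248e-05
B * (1/T - 1/T25) = 3461 * 9.248e-05 = 0.3201
Rt = 100000 * exp(0.3201) = 137721.3 ohm

137721.3 ohm


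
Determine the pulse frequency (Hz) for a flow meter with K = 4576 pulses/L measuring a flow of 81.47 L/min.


Frequency = K * Q / 60 (converting L/min to L/s).
f = 4576 * 81.47 / 60
f = 372806.72 / 60
f = 6213.45 Hz

6213.45 Hz


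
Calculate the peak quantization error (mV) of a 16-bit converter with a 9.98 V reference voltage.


The maximum quantization error is +/- LSB/2.
LSB = Vref / 2^n = 9.98 / 65536 = 0.00015228 V
Max error = LSB / 2 = 0.00015228 / 2 = 7.614e-05 V
Max error = 0.0761 mV

0.0761 mV


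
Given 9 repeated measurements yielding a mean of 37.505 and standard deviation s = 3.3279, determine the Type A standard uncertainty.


The standard uncertainty for Type A evaluation is u = s / sqrt(n).
u = 3.3279 / sqrt(9)
u = 3.3279 / 3.0
u = 1.1093

1.1093


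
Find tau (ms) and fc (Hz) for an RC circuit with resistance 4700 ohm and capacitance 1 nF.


Time constant: tau = R * C.
tau = 4700 * 1.00e-09 = 4.7e-06 s
tau = 0.0047 ms
Cutoff frequency: fc = 1 / (2*pi*R*C).
fc = 1 / (2*pi*4.7e-06) = 33862.75 Hz

tau = 0.0047 ms, fc = 33862.75 Hz


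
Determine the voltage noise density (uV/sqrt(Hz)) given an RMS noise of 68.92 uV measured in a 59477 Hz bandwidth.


Noise spectral density = Vrms / sqrt(BW).
NSD = 68.92 / sqrt(59477)
NSD = 68.92 / 243.8791
NSD = 0.2826 uV/sqrt(Hz)

0.2826 uV/sqrt(Hz)


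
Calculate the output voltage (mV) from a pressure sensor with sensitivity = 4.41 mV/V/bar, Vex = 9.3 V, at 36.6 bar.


Output = sensitivity * Vex * P.
Vout = 4.41 * 9.3 * 36.6
Vout = 41.013 * 36.6
Vout = 1501.08 mV

1501.08 mV


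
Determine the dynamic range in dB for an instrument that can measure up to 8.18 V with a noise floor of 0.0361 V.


Dynamic range = 20 * log10(Vmax / Vnoise).
DR = 20 * log10(8.18 / 0.0361)
DR = 20 * log10(226.59)
DR = 47.1 dB

47.1 dB


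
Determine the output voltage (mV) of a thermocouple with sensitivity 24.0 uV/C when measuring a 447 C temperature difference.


The thermocouple output V = sensitivity * dT.
V = 24.0 uV/C * 447 C
V = 10728.0 uV
V = 10.728 mV

10.728 mV


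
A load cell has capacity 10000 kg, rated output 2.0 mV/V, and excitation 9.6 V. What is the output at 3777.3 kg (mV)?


Vout = rated_output * Vex * (load / capacity).
Vout = 2.0 * 9.6 * (3777.3 / 10000)
Vout = 2.0 * 9.6 * 0.37773
Vout = 7.252 mV

7.252 mV


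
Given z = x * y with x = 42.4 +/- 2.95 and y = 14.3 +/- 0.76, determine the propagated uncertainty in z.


For a product z = x*y, the relative uncertainty is:
uz/z = sqrt((ux/x)^2 + (uy/y)^2)
Relative uncertainties: ux/x = 2.95/42.4 = 0.069575
uy/y = 0.76/14.3 = 0.053147
z = 42.4 * 14.3 = 606.3
uz = 606.3 * sqrt(0.069575^2 + 0.053147^2) = 53.084

53.084


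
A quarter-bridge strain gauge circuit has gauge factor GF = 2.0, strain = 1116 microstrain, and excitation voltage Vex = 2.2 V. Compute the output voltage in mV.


Quarter bridge output: Vout = (GF * epsilon * Vex) / 4.
Vout = (2.0 * 1116e-6 * 2.2) / 4
Vout = 0.0049104 / 4 V
Vout = 0.0012276 V = 1.2276 mV

1.2276 mV


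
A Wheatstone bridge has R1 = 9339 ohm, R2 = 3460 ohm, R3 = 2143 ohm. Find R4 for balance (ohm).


At balance: R1*R4 = R2*R3, so R4 = R2*R3/R1.
R4 = 3460 * 2143 / 9339
R4 = 7414780 / 9339
R4 = 793.96 ohm

793.96 ohm


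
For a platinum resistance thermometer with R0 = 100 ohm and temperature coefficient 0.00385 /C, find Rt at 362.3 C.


The RTD equation: Rt = R0 * (1 + alpha * T).
Rt = 100 * (1 + 0.00385 * 362.3)
Rt = 100 * (1 + 1.394855)
Rt = 100 * 2.394855
Rt = 239.486 ohm

239.486 ohm


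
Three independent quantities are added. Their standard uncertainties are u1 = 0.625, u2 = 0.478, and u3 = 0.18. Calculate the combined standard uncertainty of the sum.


For a sum of independent quantities, uc = sqrt(u1^2 + u2^2 + u3^2).
uc = sqrt(0.625^2 + 0.478^2 + 0.18^2)
uc = sqrt(0.390625 + 0.228484 + 0.0324)
uc = 0.8072

0.8072


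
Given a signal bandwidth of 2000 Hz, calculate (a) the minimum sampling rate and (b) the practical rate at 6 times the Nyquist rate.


By Nyquist theorem, fs_min = 2 * fmax.
fs_min = 2 * 2000 = 4000 Hz
Practical rate = 6 * fs_min = 6 * 4000 = 24000 Hz

fs_min = 4000 Hz, fs_practical = 24000 Hz


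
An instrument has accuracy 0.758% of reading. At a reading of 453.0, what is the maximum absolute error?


Absolute error = (accuracy% / 100) * reading.
Error = (0.758 / 100) * 453.0
Error = 0.00758 * 453.0
Error = 3.4337

3.4337


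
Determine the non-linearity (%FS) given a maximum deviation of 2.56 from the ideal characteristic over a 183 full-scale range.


Linearity error = (max deviation / full scale) * 100%.
Linearity = (2.56 / 183) * 100
Linearity = 1.399 %FS

1.399 %FS


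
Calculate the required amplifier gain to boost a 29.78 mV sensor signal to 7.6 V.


Gain = Vout / Vin (converting to same units).
G = 7.6 V / 29.78 mV
G = 7600.0 mV / 29.78 mV
G = 255.2

255.2


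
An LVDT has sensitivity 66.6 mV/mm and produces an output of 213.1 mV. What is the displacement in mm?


Displacement = Vout / sensitivity.
d = 213.1 / 66.6
d = 3.2 mm

3.2 mm


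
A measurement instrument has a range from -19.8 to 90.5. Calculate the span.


Span = upper range - lower range.
Span = 90.5 - (-19.8)
Span = 110.3

110.3


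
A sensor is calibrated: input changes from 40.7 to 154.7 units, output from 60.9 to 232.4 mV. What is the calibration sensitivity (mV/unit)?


Sensitivity = (y2 - y1) / (x2 - x1).
S = (232.4 - 60.9) / (154.7 - 40.7)
S = 171.5 / 114.0
S = 1.5044 mV/unit

1.5044 mV/unit


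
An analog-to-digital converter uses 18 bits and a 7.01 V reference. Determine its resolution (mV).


The resolution (LSB) of an ADC is Vref / 2^n.
LSB = 7.01 / 2^18
LSB = 7.01 / 262144
LSB = 2.674e-05 V = 0.02674103 mV

0.02674103 mV


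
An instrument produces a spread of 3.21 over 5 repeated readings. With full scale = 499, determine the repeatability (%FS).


Repeatability = (spread / full scale) * 100%.
R = (3.21 / 499) * 100
R = 0.643 %FS

0.643 %FS


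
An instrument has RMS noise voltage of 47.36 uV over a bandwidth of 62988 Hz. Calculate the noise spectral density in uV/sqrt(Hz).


Noise spectral density = Vrms / sqrt(BW).
NSD = 47.36 / sqrt(62988)
NSD = 47.36 / 250.9741
NSD = 0.1887 uV/sqrt(Hz)

0.1887 uV/sqrt(Hz)


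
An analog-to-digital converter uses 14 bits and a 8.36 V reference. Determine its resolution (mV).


The resolution (LSB) of an ADC is Vref / 2^n.
LSB = 8.36 / 2^14
LSB = 8.36 / 16384
LSB = 0.00051025 V = 0.51025391 mV

0.51025391 mV


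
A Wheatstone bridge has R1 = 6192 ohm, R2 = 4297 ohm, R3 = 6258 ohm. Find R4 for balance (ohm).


At balance: R1*R4 = R2*R3, so R4 = R2*R3/R1.
R4 = 4297 * 6258 / 6192
R4 = 26890626 / 6192
R4 = 4342.8 ohm

4342.8 ohm


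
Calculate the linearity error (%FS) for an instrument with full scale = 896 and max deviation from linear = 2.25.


Linearity error = (max deviation / full scale) * 100%.
Linearity = (2.25 / 896) * 100
Linearity = 0.251 %FS

0.251 %FS


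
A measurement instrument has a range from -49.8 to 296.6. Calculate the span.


Span = upper range - lower range.
Span = 296.6 - (-49.8)
Span = 346.4

346.4


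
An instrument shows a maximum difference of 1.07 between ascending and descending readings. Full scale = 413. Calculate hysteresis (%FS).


Hysteresis = (max difference / full scale) * 100%.
H = (1.07 / 413) * 100
H = 0.259 %FS

0.259 %FS
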